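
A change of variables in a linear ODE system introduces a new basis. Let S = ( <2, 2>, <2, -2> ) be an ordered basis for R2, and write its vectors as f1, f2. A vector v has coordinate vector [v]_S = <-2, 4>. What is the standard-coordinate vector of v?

The coordinates say v = -2f1 + 4f2; adding the scaled basis vectors gives <4, -12>.

<4, -12>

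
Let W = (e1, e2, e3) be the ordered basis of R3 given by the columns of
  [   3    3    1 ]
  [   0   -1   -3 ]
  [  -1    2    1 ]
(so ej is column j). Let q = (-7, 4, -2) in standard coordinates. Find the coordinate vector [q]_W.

(-1, -1, -1)

Write q = c_1 e1 + ... + c_3 e3 and solve for the c_i.
Row-reducing the augmented matrix [M | q] gives c = (-1, -1, -1).
Check: -e1 - e2 - e3 = (-7, 4, -2).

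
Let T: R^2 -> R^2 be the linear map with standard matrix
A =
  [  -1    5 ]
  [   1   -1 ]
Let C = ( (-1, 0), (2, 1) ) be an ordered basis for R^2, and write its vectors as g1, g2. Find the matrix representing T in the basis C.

[[-3, -1], [-1, 1]]

With P the matrix whose columns are g1, g2, [T]_C = P^(-1) A P.
Column by column: T(g1) = A g1 = (1, -1); its C-coordinates (-3, -1) give column 1.
Continuing for each basis vector yields [T]_C = [[-3, -1], [-1, 1]].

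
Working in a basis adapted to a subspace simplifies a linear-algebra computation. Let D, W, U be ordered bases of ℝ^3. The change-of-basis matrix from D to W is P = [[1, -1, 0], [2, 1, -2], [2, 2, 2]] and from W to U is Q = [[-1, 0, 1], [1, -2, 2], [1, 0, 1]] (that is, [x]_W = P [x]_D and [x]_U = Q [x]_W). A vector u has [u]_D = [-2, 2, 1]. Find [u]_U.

Composing the changes, [u]_U = Q P [u]_D.
Q P = [[1, 3, 2], [1, 1, 8], [3, 1, 2]]; applying this to [-2, 2, 1] gives [6, 8, -2].

[6, 8, -2]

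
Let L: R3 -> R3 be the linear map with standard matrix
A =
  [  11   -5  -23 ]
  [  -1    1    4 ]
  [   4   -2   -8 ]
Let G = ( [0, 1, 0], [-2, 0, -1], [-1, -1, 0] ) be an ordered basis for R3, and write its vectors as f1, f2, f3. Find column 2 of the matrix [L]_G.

Column 2 of [L]_G is the G-coordinate vector of L(f2).
In standard coordinates L(f2) = A f2 = [1, -2, 0].
Converting to G: [1, -2, 0] = -3f1 + 0·f2 - f3, so the coordinate vector is [-3, 0, -1].

[-3, 0, -1]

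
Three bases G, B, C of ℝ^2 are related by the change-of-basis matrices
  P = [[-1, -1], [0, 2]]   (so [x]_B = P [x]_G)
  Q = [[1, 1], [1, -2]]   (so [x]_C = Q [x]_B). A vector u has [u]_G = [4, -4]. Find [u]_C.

[-8, 16]

Apply P to get B-coordinates [0, -8], then Q to get C-coordinates.
The result is [u]_C = [-8, 16].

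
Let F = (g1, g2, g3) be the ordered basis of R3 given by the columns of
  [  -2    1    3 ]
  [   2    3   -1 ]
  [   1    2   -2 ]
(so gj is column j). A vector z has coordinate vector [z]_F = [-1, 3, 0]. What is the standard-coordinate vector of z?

[5, 7, 5]

The coordinates say z = -g1 + 3g2 + 0·g3; adding the scaled basis vectors gives [5, 7, 5].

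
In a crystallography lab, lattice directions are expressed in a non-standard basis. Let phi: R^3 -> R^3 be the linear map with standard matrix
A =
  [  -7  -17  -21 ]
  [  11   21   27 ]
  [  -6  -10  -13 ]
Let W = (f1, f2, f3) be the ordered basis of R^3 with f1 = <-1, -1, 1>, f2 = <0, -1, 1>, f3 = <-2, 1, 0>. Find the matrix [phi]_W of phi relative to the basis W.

Let P have columns f1, ..., f3. Then [phi]_W = P^(-1) A P.
Here det P = 1, so P^(-1) is integer; computing A P first and then P^(-1)(A P) gives [[1, -2, 1], [2, -1, 1], [-2, 3, 1]].

[[1, -2, 1], [2, -1, 1], [-2, 3, 1]]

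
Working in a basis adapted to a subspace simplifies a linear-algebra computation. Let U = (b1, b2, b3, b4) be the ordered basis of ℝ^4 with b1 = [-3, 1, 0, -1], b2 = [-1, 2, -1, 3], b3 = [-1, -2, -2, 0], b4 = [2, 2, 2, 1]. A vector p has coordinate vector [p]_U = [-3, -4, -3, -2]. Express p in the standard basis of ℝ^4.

By definition p = -3b1 - 4b2 - 3b3 - 2b4.
Summing componentwise gives [12, -9, 6, -11].

[12, -9, 6, -11]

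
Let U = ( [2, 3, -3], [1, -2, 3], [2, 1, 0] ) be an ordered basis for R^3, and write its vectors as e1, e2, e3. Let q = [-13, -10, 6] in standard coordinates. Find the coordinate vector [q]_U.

[-3, -1, -3]

Write q = c_1 e1 + ... + c_3 e3 and solve for the c_i.
Solving this 3x3 system gives c = (-3, -1, -3).
Check: -3e1 - e2 - 3e3 = [-13, -10, 6].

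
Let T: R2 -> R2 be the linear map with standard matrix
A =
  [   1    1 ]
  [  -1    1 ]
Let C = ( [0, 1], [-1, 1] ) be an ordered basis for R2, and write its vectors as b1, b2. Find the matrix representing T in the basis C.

The j-th column of [T]_C is [T(bj)]_C.
T(b1) = A b1 = [1, 1] = 2b1 - b2, so column 1 is [2, -1].
Repeating for b2 and assembling the columns gives [[2, 2], [-1, 0]].

[[2, 2], [-1, 0]]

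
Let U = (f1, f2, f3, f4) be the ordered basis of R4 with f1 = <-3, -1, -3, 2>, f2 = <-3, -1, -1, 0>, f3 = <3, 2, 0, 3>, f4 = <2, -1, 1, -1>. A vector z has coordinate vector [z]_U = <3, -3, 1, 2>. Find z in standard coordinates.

<7, 0, -4, 7>

By definition z = 3f1 - 3f2 + f3 + 2f4.
Summing componentwise gives <7, 0, -4, 7>.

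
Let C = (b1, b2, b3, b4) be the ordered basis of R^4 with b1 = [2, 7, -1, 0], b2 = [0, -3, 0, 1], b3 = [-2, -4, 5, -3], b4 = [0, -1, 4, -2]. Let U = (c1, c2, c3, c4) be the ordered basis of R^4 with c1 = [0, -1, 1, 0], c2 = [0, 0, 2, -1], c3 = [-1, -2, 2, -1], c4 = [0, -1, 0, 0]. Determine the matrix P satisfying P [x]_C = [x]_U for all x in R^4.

Column j of P is [bj]_U, since P maps C-coordinates to U-coordinates.
Expressing b1 in U: b1 = -c1 + 2c2 - 2c3 - 2c4, so column 1 of P is [-1, 2, -2, -2].
Doing the same for each bj gives P = [[-1, 2, -1, 0], [2, -1, 1, 2], [-2, 0, 2, 0], [-2, 1, 1, 1]].

[[-1, 2, -1, 0], [2, -1, 1, 2], [-2, 0, 2, 0], [-2, 1, 1, 1]]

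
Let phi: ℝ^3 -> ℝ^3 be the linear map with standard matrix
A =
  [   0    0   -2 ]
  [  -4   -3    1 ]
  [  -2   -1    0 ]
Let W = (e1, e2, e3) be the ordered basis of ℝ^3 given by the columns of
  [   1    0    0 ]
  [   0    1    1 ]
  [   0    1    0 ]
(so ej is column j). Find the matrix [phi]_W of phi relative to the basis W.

Let P have columns e1, ..., e3. Then [phi]_W = P^(-1) A P.
Here det P = -1, so P^(-1) is integer; computing A P first and then P^(-1)(A P) gives [[0, -2, 0], [-2, -1, -1], [-2, -1, -2]].

[[0, -2, 0], [-2, -1, -1], [-2, -1, -2]]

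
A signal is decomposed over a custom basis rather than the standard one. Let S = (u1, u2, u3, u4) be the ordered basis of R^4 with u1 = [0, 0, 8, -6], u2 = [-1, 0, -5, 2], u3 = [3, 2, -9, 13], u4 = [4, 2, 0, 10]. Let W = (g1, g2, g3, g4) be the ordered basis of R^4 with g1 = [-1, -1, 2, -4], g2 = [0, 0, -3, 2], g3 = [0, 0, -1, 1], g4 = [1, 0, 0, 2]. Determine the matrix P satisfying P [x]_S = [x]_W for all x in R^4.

[[0, 0, -2, -2], [-2, 1, 2, -2], [-2, 2, -1, 2], [0, -1, 1, 2]]

Column j of P is [uj]_W, since P maps S-coordinates to W-coordinates.
Expressing u1 in W: u1 = 0·g1 - 2g2 - 2g3 + 0·g4, so column 1 of P is [0, -2, -2, 0].
Doing the same for each uj gives P = [[0, 0, -2, -2], [-2, 1, 2, -2], [-2, 2, -1, 2], [0, -1, 1, 2]].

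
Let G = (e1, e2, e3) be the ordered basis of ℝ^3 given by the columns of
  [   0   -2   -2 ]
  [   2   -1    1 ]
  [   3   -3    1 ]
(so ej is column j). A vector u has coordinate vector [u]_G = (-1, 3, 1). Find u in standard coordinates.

(-8, -4, -11)

The coordinates say u = -e1 + 3e2 + e3; adding the scaled basis vectors gives (-8, -4, -11).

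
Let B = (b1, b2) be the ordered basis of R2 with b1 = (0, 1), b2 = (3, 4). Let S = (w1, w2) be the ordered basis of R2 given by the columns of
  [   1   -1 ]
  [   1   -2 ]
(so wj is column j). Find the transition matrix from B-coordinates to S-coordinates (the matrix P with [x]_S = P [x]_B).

Column j of P is [bj]_S, since P maps B-coordinates to S-coordinates.
Expressing b1 in S: b1 = -w1 - w2, so column 1 of P is (-1, -1).
Doing the same for each bj gives P = [[-1, 2], [-1, -1]].

[[-1, 2], [-1, -1]]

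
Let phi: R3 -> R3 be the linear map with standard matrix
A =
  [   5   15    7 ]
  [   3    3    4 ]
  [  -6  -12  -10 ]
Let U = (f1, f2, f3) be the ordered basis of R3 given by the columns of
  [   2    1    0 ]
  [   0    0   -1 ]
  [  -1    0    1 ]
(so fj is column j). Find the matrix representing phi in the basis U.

Let P have columns f1, ..., f3. Then [phi]_U = P^(-1) A P.
Here det P = 1, so P^(-1) is integer; computing A P first and then P^(-1)(A P) gives [[0, 3, -3], [3, -1, -2], [-2, -3, -1]].

[[0, 3, -3], [3, -1, -2], [-2, -3, -1]]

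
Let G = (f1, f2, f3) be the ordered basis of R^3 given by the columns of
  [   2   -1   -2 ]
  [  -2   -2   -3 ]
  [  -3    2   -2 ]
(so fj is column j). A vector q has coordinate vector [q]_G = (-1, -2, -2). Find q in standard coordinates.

The coordinates say q = -f1 - 2f2 - 2f3; adding the scaled basis vectors gives (4, 12, 3).

(4, 12, 3)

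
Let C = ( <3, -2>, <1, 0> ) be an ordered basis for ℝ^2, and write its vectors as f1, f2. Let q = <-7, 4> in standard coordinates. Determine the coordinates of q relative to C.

Write q = c_1 f1 + c_2 f2 and solve for the c_i.
System: 3c_1 + c_2 = -7, -2c_1 + 0c_2 = 4; solving gives c_1 = -2, c_2 = -1.
Check: -2f1 - f2 = <-7, 4>.

<-2, -1>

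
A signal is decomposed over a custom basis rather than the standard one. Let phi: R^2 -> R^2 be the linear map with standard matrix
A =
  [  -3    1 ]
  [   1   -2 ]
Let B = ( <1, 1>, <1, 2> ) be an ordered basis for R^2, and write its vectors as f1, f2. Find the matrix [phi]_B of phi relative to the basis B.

[[-3, 1], [1, -2]]

With P the matrix whose columns are f1, f2, [phi]_B = P^(-1) A P.
Column by column: phi(f1) = A f1 = <-2, -1>; its B-coordinates <-3, 1> give column 1.
Continuing for each basis vector yields [phi]_B = [[-3, 1], [1, -2]].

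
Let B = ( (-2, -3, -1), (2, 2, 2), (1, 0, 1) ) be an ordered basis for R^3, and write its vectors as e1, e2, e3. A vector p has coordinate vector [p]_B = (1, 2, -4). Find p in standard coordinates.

(-2, 1, -1)

p = M [p]_B, where M has columns e1, ..., e3.
Carrying out the matrix-vector product, p = (-2, 1, -1).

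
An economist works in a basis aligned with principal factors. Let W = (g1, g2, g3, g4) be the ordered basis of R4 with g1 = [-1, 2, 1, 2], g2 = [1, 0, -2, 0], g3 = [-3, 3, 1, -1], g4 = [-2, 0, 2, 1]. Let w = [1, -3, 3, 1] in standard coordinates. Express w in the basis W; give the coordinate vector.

We seek scalars with c_1 g1 + ... + c_4 g4 = w; equivalently solve M c = w where the columns of M are g1, ..., g4.
Solving this 4x4 system gives c = (0, -2, -1, 0).
Check: 0·g1 - 2g2 - g3 + 0·g4 = [1, -3, 3, 1].

[0, -2, -1, 0]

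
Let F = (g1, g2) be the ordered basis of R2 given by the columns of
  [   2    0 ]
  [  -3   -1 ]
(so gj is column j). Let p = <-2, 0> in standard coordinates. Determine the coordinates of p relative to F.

Write p = c_1 g1 + c_2 g2 and solve for the c_i.
System: 2c_1 + 0c_2 = -2, -3c_1 - c_2 = 0; solving gives c_1 = -1, c_2 = 3.
Check: -g1 + 3g2 = <-2, 0>.

<-1, 3>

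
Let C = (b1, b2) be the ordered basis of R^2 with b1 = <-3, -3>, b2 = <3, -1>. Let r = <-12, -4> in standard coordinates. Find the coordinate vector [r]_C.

<2, -2>

Write r = c_1 b1 + c_2 b2 and solve for the c_i.
System: -3c_1 + 3c_2 = -12, -3c_1 - c_2 = -4; solving gives c_1 = 2, c_2 = -2.
Check: 2b1 - 2b2 = <-12, -4>.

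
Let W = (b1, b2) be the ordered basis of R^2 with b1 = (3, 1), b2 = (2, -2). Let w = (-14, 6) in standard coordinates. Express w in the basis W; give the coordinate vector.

(-2, -4)

Write w = c_1 b1 + c_2 b2 and solve for the c_i.
System: 3c_1 + 2c_2 = -14, c_1 - 2c_2 = 6; solving gives c_1 = -2, c_2 = -4.
Check: -2b1 - 4b2 = (-14, 6).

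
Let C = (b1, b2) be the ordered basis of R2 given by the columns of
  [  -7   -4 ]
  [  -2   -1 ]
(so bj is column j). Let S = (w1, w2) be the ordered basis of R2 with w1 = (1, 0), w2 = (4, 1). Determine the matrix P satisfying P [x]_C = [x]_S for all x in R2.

[[1, 0], [-2, -1]]

Take x = bj: its C-coordinates are the j-th standard unit vector, so P e_j — column j of P — equals [bj]_S.
b1 = w1 - 2w2, giving column 1 = (1, -2); repeating for each j gives P = [[1, 0], [-2, -1]].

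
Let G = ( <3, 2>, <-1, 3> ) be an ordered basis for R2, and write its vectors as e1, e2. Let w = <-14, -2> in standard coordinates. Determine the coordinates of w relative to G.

<-4, 2>

We seek scalars with c_1 e1 + c_2 e2 = w; equivalently solve M c = w where the columns of M are e1, e2.
System: 3c_1 - c_2 = -14, 2c_1 + 3c_2 = -2; solving gives c_1 = -4, c_2 = 2.
Check: -4e1 + 2e2 = <-14, -2>.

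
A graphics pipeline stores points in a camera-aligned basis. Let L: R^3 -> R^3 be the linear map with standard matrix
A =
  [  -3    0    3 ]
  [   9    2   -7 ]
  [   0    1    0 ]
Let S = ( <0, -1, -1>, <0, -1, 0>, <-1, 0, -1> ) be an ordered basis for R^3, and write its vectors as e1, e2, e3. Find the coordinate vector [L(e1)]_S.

Compute L(e1) = A e1 = <-3, 5, -1> in standard coordinates.
Then write this in S-coordinates: solve for y in y_1 e1 + ... + y_3 e3 = <-3, 5, -1>.
This gives y = <-2, -3, 3>, which is column 1 of [L]_S.

<-2, -3, 3>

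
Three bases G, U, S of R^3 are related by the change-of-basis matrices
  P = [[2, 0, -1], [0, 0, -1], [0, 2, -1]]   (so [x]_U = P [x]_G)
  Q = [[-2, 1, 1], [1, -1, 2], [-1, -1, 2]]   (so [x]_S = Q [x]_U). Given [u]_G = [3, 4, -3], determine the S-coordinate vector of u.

Composing the changes, [u]_S = Q P [u]_G.
Q P = [[-4, 2, 0], [2, 4, -2], [-2, 4, 0]]; applying this to [3, 4, -3] gives [-4, 28, 10].

[-4, 28, 10]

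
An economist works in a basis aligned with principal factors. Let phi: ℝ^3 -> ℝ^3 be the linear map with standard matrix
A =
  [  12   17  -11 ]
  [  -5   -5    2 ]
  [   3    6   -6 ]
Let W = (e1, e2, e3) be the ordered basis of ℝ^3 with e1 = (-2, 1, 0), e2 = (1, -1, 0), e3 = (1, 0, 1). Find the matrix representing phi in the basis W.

[[2, 2, -1], [-3, 2, 2], [0, -3, -3]]

With P the matrix whose columns are e1, ..., e3, [phi]_W = P^(-1) A P.
Column by column: phi(e1) = A e1 = (-7, 5, 0); its W-coordinates (2, -3, 0) give column 1.
Continuing for each basis vector yields [phi]_W = [[2, 2, -1], [-3, 2, 2], [0, -3, -3]].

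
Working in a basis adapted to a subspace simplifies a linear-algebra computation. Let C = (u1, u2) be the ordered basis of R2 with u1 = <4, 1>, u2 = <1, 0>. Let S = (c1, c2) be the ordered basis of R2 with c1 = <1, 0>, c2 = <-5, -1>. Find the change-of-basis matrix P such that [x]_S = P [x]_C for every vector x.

[[-1, 1], [-1, 0]]

Column j of P is [uj]_S, since P maps C-coordinates to S-coordinates.
Expressing u1 in S: u1 = -c1 - c2, so column 1 of P is <-1, -1>.
Doing the same for each uj gives P = [[-1, 1], [-1, 0]].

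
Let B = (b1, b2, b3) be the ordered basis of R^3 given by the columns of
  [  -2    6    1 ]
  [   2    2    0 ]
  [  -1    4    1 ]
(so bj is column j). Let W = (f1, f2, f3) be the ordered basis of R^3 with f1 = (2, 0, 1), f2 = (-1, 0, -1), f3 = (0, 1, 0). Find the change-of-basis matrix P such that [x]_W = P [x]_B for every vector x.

Take x = bj: its B-coordinates are the j-th standard unit vector, so P e_j — column j of P — equals [bj]_W.
b1 = -f1 + 0·f2 + 2f3, giving column 1 = (-1, 0, 2); repeating for each j gives P = [[-1, 2, 0], [0, -2, -1], [2, 2, 0]].

[[-1, 2, 0], [0, -2, -1], [2, 2, 0]]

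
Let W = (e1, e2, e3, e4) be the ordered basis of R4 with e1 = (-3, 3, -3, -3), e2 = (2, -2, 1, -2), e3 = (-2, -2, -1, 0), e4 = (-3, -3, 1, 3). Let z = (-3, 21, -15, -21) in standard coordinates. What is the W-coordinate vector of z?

We seek scalars with c_1 e1 + ... + c_4 e4 = z; equivalently solve M c = z where the columns of M are e1, ..., e4.
Solving this 4x4 system gives c = (4, 0, 0, -3).
Check: 4e1 + 0·e2 + 0·e3 - 3e4 = (-3, 21, -15, -21).

(4, 0, 0, -3)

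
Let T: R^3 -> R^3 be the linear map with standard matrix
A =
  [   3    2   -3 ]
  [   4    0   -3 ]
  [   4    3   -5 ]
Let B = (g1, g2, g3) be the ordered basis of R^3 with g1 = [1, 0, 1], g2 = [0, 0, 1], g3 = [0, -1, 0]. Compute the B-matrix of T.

The j-th column of [T]_B is [T(gj)]_B.
T(g1) = A g1 = [0, 1, -1] = 0·g1 - g2 - g3, so column 1 is [0, -1, -1].
Repeating for g2, g3 and assembling the columns gives [[0, -3, -2], [-1, -2, -1], [-1, 3, 0]].

[[0, -3, -2], [-1, -2, -1], [-1, 3, 0]]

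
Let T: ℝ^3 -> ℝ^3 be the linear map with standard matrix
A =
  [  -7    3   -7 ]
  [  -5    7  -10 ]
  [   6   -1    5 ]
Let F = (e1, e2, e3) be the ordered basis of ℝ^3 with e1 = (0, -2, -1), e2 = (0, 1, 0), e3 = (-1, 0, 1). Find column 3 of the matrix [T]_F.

Compute T(e3) = A e3 = (0, -5, -1) in standard coordinates.
Then write this in F-coordinates: solve for y in y_1 e1 + ... + y_3 e3 = (0, -5, -1).
This gives y = (1, -3, 0), which is column 3 of [T]_F.

(1, -3, 0)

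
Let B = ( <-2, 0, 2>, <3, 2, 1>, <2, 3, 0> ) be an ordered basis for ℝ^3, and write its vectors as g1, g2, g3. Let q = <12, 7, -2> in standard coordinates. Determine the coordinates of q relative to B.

We seek scalars with c_1 g1 + ... + c_3 g3 = q; equivalently solve M c = q where the columns of M are g1, ..., g3.
Row-reducing the augmented matrix [M | q] gives c = (-2, 2, 1).
Check: -2g1 + 2g2 + g3 = <12, 7, -2>.

<-2, 2, 1>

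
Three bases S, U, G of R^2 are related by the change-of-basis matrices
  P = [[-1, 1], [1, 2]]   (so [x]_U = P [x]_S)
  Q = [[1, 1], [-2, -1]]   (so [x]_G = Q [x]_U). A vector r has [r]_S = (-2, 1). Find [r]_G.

Apply P to get U-coordinates (3, 0), then Q to get G-coordinates.
The result is [r]_G = (3, -6).

(3, -6)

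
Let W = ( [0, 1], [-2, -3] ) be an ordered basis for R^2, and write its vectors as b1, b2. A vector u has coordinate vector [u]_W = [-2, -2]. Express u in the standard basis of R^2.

The coordinates say u = -2b1 - 2b2; adding the scaled basis vectors gives [4, 4].

[4, 4]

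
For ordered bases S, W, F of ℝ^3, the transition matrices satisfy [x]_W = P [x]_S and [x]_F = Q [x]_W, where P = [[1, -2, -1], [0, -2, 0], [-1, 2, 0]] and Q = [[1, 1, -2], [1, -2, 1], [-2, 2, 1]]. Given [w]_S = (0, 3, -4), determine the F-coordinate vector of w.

(-20, 16, -2)

First [w]_W = P [w]_S = (-2, -6, 6).
Then [w]_F = Q [w]_W = (-20, 16, -2).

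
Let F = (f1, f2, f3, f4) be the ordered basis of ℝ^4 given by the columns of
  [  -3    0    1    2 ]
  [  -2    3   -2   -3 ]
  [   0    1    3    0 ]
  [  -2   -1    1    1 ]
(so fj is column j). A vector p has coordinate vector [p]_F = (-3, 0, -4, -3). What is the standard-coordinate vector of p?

The coordinates say p = -3f1 + 0·f2 - 4f3 - 3f4; adding the scaled basis vectors gives (-1, 23, -12, -1).

(-1, 23, -12, -1)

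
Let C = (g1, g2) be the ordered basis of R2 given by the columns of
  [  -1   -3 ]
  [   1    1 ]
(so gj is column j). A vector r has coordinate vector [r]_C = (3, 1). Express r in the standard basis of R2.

The coordinates say r = 3g1 + g2; adding the scaled basis vectors gives (-6, 4).

(-6, 4)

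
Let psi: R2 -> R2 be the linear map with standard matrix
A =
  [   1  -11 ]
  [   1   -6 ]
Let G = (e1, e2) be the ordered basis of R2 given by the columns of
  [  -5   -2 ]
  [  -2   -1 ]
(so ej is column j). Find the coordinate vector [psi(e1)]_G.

<-3, -1>

Compute psi(e1) = A e1 = <17, 7> in standard coordinates.
Then write this in G-coordinates: solve for y in y_1 e1 + y_2 e2 = <17, 7>.
This gives y = <-3, -1>, which is column 1 of [psi]_G.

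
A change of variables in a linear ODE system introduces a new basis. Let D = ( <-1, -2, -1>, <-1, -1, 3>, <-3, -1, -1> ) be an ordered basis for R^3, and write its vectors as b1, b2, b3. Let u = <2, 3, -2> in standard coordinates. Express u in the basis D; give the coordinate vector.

<-1, -1, 0>

Write u = c_1 b1 + ... + c_3 b3 and solve for the c_i.
Gaussian elimination on [M | u] yields c = (-1, -1, 0).
Check: -b1 - b2 + 0·b3 = <2, 3, -2>.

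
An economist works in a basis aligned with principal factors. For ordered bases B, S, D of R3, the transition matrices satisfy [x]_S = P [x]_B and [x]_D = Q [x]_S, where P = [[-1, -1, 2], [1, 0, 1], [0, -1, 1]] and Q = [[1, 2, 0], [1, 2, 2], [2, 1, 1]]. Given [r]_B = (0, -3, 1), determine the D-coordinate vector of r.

(7, 15, 15)

First [r]_S = P [r]_B = (5, 1, 4).
Then [r]_D = Q [r]_S = (7, 15, 15).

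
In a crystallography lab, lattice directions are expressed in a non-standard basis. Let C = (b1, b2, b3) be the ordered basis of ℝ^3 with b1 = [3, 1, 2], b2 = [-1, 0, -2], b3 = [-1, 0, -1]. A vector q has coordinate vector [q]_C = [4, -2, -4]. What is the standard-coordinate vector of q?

[18, 4, 16]

The coordinates say q = 4b1 - 2b2 - 4b3; adding the scaled basis vectors gives [18, 4, 16].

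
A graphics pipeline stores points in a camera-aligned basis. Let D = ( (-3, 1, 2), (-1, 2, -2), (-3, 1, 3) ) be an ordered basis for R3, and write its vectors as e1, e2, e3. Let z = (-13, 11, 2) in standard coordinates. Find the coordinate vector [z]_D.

We seek scalars with c_1 e1 + ... + c_3 e3 = z; equivalently solve M c = z where the columns of M are e1, ..., e3.
Row-reducing the augmented matrix [M | z] gives c = (-1, 4, 4).
Check: -e1 + 4e2 + 4e3 = (-13, 11, 2).

(-1, 4, 4)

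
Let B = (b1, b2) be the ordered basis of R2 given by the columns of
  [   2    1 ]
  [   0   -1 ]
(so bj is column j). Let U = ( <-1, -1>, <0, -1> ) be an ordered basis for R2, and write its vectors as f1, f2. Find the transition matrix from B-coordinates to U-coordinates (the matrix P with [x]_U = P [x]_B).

[[-2, -1], [2, 2]]

Column j of P is [bj]_U, since P maps B-coordinates to U-coordinates.
Expressing b1 in U: b1 = -2f1 + 2f2, so column 1 of P is <-2, 2>.
Doing the same for each bj gives P = [[-2, -1], [2, 2]].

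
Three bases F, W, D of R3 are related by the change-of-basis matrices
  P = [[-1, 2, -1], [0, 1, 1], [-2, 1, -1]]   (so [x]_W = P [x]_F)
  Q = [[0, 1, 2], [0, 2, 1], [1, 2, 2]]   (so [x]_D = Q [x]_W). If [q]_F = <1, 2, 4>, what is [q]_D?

Composing the changes, [q]_D = Q P [q]_F.
Q P = [[-4, 3, -1], [-2, 3, 1], [-5, 6, -1]]; applying this to <1, 2, 4> gives <-2, 8, 3>.

<-2, 8, 3>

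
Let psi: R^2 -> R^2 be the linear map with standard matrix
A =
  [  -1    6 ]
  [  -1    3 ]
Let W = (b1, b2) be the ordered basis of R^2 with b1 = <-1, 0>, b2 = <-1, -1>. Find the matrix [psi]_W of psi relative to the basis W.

With P the matrix whose columns are b1, b2, [psi]_W = P^(-1) A P.
Column by column: psi(b1) = A b1 = <1, 1>; its W-coordinates <0, -1> give column 1.
Continuing for each basis vector yields [psi]_W = [[0, 3], [-1, 2]].

[[0, 3], [-1, 2]]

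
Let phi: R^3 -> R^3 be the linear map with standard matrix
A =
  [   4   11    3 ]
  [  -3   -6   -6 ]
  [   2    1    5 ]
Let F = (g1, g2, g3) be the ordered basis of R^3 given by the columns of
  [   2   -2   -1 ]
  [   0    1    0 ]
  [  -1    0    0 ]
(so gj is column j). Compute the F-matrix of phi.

[[1, 3, 2], [0, 0, 3], [-3, 3, 2]]

Let P have columns g1, ..., g3. Then [phi]_F = P^(-1) A P.
Here det P = -1, so P^(-1) is integer; computing A P first and then P^(-1)(A P) gives [[1, 3, 2], [0, 0, 3], [-3, 3, 2]].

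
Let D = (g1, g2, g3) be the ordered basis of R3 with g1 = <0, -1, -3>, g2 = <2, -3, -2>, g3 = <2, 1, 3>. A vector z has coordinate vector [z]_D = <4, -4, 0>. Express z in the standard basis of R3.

By definition z = 4g1 - 4g2 + 0·g3.
Summing componentwise gives <-8, 8, -4>.

<-8, 8, -4>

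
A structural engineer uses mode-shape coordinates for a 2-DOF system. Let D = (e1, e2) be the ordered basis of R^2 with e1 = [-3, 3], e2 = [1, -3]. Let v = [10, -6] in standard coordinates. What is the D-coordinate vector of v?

Write v = c_1 e1 + c_2 e2 and solve for the c_i.
System: -3c_1 + c_2 = 10, 3c_1 - 3c_2 = -6; solving gives c_1 = -4, c_2 = -2.
Check: -4e1 - 2e2 = [10, -6].

[-4, -2]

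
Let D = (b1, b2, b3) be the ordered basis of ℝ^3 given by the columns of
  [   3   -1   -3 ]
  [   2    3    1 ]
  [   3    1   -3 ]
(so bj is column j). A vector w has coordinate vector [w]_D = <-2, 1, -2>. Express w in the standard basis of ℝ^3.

w = M [w]_D, where M has columns b1, ..., b3.
Carrying out the matrix-vector product, w = <-1, -3, 1>.

<-1, -3, 1>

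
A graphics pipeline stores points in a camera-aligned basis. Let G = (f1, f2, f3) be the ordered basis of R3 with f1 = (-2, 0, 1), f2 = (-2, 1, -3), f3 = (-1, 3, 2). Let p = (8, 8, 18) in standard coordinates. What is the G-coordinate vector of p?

We seek scalars with c_1 f1 + ... + c_3 f3 = p; equivalently solve M c = p where the columns of M are f1, ..., f3.
Row-reducing the augmented matrix [M | p] gives c = (-2, -4, 4).
Check: -2f1 - 4f2 + 4f3 = (8, 8, 18).

(-2, -4, 4)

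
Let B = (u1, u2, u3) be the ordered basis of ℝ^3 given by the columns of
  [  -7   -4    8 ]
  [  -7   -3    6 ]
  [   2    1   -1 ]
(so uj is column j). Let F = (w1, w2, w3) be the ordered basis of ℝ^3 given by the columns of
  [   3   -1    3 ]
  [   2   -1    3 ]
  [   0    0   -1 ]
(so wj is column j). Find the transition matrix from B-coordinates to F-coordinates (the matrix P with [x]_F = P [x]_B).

[[0, -1, 2], [1, -2, 1], [-2, -1, 1]]

Let M have columns uj and N have columns wj. Then for every x, N [x]_F = x = M [x]_B, so P = N^(-1) M.
Since det N = 1, N^(-1) has integer entries; multiplying gives P = [[0, -1, 2], [1, -2, 1], [-2, -1, 1]].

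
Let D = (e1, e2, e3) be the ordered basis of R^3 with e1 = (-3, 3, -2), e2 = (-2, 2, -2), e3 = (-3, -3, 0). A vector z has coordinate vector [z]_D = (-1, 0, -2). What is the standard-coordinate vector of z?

The coordinates say z = -e1 + 0·e2 - 2e3; adding the scaled basis vectors gives (9, 3, 2).

(9, 3, 2)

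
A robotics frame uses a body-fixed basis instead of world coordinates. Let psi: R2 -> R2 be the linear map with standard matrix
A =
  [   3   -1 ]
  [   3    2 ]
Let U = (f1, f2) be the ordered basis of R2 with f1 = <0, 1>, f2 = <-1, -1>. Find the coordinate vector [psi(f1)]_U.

<3, 1>

Compute psi(f1) = A f1 = <-1, 2> in standard coordinates.
Then write this in U-coordinates: solve for y in y_1 f1 + y_2 f2 = <-1, 2>.
This gives y = <3, 1>, which is column 1 of [psi]_U.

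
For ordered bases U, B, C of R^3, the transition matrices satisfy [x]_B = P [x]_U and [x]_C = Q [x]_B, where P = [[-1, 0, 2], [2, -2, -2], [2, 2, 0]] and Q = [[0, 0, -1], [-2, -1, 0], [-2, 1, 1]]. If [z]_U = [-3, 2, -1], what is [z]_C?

[2, 6, -12]

Composing the changes, [z]_C = Q P [z]_U.
Q P = [[-2, -2, 0], [0, 2, -2], [6, 0, -6]]; applying this to [-3, 2, -1] gives [2, 6, -12].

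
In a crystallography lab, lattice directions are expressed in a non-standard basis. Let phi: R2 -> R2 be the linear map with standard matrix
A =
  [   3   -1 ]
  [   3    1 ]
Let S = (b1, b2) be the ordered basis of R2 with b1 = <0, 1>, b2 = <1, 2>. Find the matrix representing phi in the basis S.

[[3, 3], [-1, 1]]

The j-th column of [phi]_S is [phi(bj)]_S.
phi(b1) = A b1 = <-1, 1> = 3b1 - b2, so column 1 is <3, -1>.
Repeating for b2 and assembling the columns gives [[3, 3], [-1, 1]].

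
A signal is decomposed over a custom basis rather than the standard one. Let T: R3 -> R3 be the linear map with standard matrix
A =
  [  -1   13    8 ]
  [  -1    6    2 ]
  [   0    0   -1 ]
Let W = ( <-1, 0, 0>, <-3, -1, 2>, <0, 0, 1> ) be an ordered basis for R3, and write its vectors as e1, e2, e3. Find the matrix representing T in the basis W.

[[2, -3, -2], [-1, -1, -2], [2, 0, 3]]

Let P have columns e1, ..., e3. Then [T]_W = P^(-1) A P.
Here det P = 1, so P^(-1) is integer; computing A P first and then P^(-1)(A P) gives [[2, -3, -2], [-1, -1, -2], [2, 0, 3]].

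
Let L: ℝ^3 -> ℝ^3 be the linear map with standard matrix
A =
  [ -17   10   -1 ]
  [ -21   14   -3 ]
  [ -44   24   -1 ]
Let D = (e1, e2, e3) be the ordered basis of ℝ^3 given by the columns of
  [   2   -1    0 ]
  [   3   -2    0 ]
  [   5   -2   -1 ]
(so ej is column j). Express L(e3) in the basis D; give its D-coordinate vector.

Compute L(e3) = A e3 = <1, 3, 1> in standard coordinates.
Then write this in D-coordinates: solve for y in y_1 e1 + ... + y_3 e3 = <1, 3, 1>.
This gives y = <-1, -3, 0>, which is column 3 of [L]_D.

<-1, -3, 0>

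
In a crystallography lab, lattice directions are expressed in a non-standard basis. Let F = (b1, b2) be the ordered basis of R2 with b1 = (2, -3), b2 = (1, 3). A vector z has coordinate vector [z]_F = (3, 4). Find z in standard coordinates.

(10, 3)

By definition z = 3b1 + 4b2.
Summing componentwise gives (10, 3).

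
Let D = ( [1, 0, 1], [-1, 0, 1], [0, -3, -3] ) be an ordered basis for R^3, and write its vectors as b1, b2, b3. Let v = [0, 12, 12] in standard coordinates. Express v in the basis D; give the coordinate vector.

[0, 0, -4]

Write v = c_1 b1 + ... + c_3 b3 and solve for the c_i.
Gaussian elimination on [M | v] yields c = (0, 0, -4).
Check: 0·b1 + 0·b2 - 4b3 = [0, 12, 12].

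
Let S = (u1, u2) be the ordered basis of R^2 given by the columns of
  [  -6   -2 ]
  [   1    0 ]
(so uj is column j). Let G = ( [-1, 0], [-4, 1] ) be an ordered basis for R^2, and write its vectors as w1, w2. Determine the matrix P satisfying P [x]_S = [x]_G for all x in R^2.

Let M have columns uj and N have columns wj. Then for every x, N [x]_G = x = M [x]_S, so P = N^(-1) M.
Since det N = -1, N^(-1) has integer entries; multiplying gives P = [[2, 2], [1, 0]].

[[2, 2], [1, 0]]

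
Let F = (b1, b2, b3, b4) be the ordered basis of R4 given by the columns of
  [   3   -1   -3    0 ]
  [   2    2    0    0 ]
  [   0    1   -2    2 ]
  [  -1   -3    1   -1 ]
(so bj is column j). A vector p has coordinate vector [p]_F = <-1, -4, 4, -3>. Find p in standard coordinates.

<-11, -10, -18, 20>

The coordinates say p = -b1 - 4b2 + 4b3 - 3b4; adding the scaled basis vectors gives <-11, -10, -18, 20>.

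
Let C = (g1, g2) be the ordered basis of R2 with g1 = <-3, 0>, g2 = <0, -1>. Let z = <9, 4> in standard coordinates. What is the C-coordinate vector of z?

We seek scalars with c_1 g1 + c_2 g2 = z; equivalently solve M c = z where the columns of M are g1, g2.
System: -3c_1 + 0c_2 = 9, 0c_1 - c_2 = 4; solving gives c_1 = -3, c_2 = -4.
Check: -3g1 - 4g2 = <9, 4>.

<-3, -4>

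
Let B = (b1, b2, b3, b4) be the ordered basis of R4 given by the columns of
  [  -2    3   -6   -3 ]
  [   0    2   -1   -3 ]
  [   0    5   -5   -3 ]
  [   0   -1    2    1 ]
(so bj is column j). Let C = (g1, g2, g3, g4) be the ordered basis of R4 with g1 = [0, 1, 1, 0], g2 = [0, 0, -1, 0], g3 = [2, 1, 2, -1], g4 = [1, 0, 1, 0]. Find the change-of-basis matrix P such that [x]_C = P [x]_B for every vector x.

Take x = bj: its B-coordinates are the j-th standard unit vector, so P e_j — column j of P — equals [bj]_C.
b1 = 0·g1 - 2g2 + 0·g3 - 2g4, giving column 1 = [0, -2, 0, -2]; repeating for each j gives P = [[0, 1, 1, -2], [-2, -1, 0, -2], [0, 1, -2, -1], [-2, 1, -2, -1]].

[[0, 1, 1, -2], [-2, -1, 0, -2], [0, 1, -2, -1], [-2, 1, -2, -1]]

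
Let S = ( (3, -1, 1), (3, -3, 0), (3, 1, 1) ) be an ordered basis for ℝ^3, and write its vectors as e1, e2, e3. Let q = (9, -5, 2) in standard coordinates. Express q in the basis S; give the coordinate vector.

(2, 1, 0)

[q]_S is the unique c with M c = q, where M has columns e1, ..., e3.
Row-reducing the augmented matrix [M | q] gives c = (2, 1, 0).
Check: 2e1 + e2 + 0·e3 = (9, -5, 2).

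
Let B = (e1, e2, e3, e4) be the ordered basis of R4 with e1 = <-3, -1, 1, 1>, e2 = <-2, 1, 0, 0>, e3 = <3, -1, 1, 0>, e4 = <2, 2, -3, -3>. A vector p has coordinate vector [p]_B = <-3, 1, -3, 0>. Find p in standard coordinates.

<-2, 7, -6, -3>

By definition p = -3e1 + e2 - 3e3 + 0·e4.
Summing componentwise gives <-2, 7, -6, -3>.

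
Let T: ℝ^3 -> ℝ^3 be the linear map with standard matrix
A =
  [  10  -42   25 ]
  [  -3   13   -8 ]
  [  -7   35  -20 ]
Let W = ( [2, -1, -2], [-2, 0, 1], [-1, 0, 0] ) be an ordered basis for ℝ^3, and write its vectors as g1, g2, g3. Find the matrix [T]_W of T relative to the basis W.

[[3, 2, -3], [-3, -2, 1], [0, 3, 2]]

Let P have columns g1, ..., g3. Then [T]_W = P^(-1) A P.
Here det P = 1, so P^(-1) is integer; computing A P first and then P^(-1)(A P) gives [[3, 2, -3], [-3, -2, 1], [0, 3, 2]].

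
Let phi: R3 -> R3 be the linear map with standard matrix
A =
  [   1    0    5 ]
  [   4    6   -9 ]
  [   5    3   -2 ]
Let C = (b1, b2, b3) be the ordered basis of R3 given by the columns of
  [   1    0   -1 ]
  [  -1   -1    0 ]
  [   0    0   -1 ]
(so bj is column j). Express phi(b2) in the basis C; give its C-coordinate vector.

Compute phi(b2) = A b2 = [0, -6, -3] in standard coordinates.
Then write this in C-coordinates: solve for y in y_1 b1 + ... + y_3 b3 = [0, -6, -3].
This gives y = [3, 3, 3], which is column 2 of [phi]_C.

[3, 3, 3]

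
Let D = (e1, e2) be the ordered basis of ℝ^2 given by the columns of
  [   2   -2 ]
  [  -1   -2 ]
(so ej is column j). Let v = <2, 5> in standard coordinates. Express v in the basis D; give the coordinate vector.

<-1, -2>

Write v = c_1 e1 + c_2 e2 and solve for the c_i.
System: 2c_1 - 2c_2 = 2, -c_1 - 2c_2 = 5; solving gives c_1 = -1, c_2 = -2.
Check: -e1 - 2e2 = <2, 5>.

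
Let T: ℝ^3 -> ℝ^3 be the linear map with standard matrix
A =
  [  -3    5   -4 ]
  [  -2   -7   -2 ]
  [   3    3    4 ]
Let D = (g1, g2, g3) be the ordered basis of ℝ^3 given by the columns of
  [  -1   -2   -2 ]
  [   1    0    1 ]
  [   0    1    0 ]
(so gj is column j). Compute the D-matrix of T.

With P the matrix whose columns are g1, ..., g3, [T]_D = P^(-1) A P.
Column by column: T(g1) = A g1 = <8, -5, 0>; its D-coordinates <-2, 0, -3> give column 1.
Continuing for each basis vector yields [T]_D = [[-2, 2, -1], [0, -2, -3], [-3, 0, -2]].

[[-2, 2, -1], [0, -2, -3], [-3, 0, -2]]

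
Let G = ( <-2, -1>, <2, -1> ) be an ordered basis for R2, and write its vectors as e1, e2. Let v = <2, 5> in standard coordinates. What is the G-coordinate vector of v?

<-3, -2>

Write v = c_1 e1 + c_2 e2 and solve for the c_i.
System: -2c_1 + 2c_2 = 2, -c_1 - c_2 = 5; solving gives c_1 = -3, c_2 = -2.
Check: -3e1 - 2e2 = <2, 5>.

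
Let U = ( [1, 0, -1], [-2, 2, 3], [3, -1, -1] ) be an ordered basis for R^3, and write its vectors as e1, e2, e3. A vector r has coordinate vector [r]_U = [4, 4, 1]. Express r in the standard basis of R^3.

[-1, 7, 7]

r = M [r]_U, where M has columns e1, ..., e3.
Carrying out the matrix-vector product, r = [-1, 7, 7].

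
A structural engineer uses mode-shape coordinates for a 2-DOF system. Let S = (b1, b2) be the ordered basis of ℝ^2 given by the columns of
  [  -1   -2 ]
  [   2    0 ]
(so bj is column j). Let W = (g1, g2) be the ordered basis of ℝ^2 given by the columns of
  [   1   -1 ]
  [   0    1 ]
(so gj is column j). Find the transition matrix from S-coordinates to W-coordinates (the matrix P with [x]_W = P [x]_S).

Let M have columns bj and N have columns gj. Then for every x, N [x]_W = x = M [x]_S, so P = N^(-1) M.
Since det N = 1, N^(-1) has integer entries; multiplying gives P = [[1, -2], [2, 0]].

[[1, -2], [2, 0]]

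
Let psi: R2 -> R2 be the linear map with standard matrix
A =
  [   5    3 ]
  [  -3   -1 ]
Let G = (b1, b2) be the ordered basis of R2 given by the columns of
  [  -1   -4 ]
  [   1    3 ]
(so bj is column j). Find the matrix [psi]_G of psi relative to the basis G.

[[2, 3], [0, 2]]

The j-th column of [psi]_G is [psi(bj)]_G.
psi(b1) = A b1 = <-2, 2> = 2b1 + 0·b2, so column 1 is <2, 0>.
Repeating for b2 and assembling the columns gives [[2, 3], [0, 2]].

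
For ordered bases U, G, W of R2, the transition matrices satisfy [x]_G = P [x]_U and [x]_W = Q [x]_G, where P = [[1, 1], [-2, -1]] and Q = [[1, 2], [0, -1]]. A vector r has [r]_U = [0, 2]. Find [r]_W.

[-2, 2]

Apply P to get G-coordinates [2, -2], then Q to get W-coordinates.
The result is [r]_W = [-2, 2].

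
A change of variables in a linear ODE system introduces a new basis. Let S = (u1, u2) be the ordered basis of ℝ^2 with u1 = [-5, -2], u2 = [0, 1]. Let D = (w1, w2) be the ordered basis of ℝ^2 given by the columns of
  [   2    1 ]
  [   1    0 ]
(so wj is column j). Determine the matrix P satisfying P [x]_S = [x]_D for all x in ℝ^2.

[[-2, 1], [-1, -2]]

Column j of P is [uj]_D, since P maps S-coordinates to D-coordinates.
Expressing u1 in D: u1 = -2w1 - w2, so column 1 of P is [-2, -1].
Doing the same for each uj gives P = [[-2, 1], [-1, -2]].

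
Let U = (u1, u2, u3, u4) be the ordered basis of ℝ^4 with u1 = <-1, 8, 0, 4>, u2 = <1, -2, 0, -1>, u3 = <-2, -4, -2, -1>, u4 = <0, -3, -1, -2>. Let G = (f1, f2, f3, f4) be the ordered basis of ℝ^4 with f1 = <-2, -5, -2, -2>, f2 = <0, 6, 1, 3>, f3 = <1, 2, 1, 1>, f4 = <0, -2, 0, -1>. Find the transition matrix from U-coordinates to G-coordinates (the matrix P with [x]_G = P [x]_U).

Let M have columns uj and N have columns fj. Then for every x, N [x]_G = x = M [x]_U, so P = N^(-1) M.
Since det N = 1, N^(-1) has integer entries; multiplying gives P = [[0, 0, 2, -1], [1, -1, 0, -1], [-1, 1, 2, -2], [-2, -1, -1, -1]].

[[0, 0, 2, -1], [1, -1, 0, -1], [-1, 1, 2, -2], [-2, -1, -1, -1]]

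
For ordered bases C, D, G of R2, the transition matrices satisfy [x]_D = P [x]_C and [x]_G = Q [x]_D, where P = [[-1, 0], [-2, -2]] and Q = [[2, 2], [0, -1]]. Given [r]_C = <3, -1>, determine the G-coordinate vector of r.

Composing the changes, [r]_G = Q P [r]_C.
Q P = [[-6, -4], [2, 2]]; applying this to <3, -1> gives <-14, 4>.

<-14, 4>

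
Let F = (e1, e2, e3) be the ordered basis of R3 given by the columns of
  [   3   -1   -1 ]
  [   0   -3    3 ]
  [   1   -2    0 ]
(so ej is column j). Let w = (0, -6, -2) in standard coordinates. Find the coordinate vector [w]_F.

(0, 1, -1)

[w]_F is the unique c with M c = w, where M has columns e1, ..., e3.
Solving this 3x3 system gives c = (0, 1, -1).
Check: 0·e1 + e2 - e3 = (0, -6, -2).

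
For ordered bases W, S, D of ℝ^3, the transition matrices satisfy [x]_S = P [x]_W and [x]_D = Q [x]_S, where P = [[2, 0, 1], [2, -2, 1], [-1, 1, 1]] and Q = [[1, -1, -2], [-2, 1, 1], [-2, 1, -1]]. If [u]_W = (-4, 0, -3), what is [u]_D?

First [u]_S = P [u]_W = (-11, -11, 1).
Then [u]_D = Q [u]_S = (-2, 12, 10).

(-2, 12, 10)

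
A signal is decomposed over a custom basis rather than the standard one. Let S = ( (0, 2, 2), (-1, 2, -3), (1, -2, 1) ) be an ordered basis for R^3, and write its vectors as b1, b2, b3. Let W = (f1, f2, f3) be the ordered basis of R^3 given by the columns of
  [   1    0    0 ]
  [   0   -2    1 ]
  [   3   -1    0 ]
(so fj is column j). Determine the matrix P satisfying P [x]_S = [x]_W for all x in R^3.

[[0, -1, 1], [-2, 0, 2], [-2, 2, 2]]

Column j of P is [bj]_W, since P maps S-coordinates to W-coordinates.
Expressing b1 in W: b1 = 0·f1 - 2f2 - 2f3, so column 1 of P is (0, -2, -2).
Doing the same for each bj gives P = [[0, -1, 1], [-2, 0, 2], [-2, 2, 2]].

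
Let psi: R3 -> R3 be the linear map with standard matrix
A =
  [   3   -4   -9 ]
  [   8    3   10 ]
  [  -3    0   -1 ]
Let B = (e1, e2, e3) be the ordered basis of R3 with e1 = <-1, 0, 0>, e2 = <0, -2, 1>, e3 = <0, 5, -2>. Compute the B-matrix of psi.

With P the matrix whose columns are e1, ..., e3, [psi]_B = P^(-1) A P.
Column by column: psi(e1) = A e1 = <-3, -8, 3>; its B-coordinates <3, -1, -2> give column 1.
Continuing for each basis vector yields [psi]_B = [[3, 1, 2], [-1, 3, 0], [-2, 2, -1]].

[[3, 1, 2], [-1, 3, 0], [-2, 2, -1]]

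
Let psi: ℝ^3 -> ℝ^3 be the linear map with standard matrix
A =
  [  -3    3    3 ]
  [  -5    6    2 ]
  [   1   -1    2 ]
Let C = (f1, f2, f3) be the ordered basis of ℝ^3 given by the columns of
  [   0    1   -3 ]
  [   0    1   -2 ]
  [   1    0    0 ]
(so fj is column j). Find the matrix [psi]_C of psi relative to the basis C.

Let P have columns f1, ..., f3. Then [psi]_C = P^(-1) A P.
Here det P = 1, so P^(-1) is integer; computing A P first and then P^(-1)(A P) gives [[2, 0, -1], [0, 3, 3], [-1, 1, 0]].

[[2, 0, -1], [0, 3, 3], [-1, 1, 0]]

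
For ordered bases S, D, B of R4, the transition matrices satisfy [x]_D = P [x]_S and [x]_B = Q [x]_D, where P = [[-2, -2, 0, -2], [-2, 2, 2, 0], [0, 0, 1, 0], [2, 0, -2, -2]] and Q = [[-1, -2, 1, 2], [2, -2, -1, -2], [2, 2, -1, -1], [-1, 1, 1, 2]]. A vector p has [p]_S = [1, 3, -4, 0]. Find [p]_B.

[32, -24, -30, 20]

Composing the changes, [p]_B = Q P [p]_S.
Q P = [[10, -2, -7, -2], [-4, -8, -1, 0], [-10, 0, 5, -2], [4, 4, -1, -2]]; applying this to [1, 3, -4, 0] gives [32, -24, -30, 20].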